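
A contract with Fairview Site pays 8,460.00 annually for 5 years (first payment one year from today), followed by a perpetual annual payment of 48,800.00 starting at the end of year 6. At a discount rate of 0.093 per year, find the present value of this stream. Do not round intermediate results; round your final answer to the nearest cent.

369036.46

PV of 5-year annuity: 8,460.00 × [1 − (1+0.093)^−5] / 0.093 = 32651.89267
Perpetuity value at year 5: 48,800.00 / 0.093 = 524731.18280
PV of perpetuity: 524731.18280 / (1+0.093)^5 = 336384.56788
Total PV = 32651.89267 + 336384.56788 = 369036.46054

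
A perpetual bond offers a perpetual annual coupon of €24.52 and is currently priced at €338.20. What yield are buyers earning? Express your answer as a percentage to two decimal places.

7.25%

P = C/r ⇒ r = C/P = €24.52/€338.20 = 0.072501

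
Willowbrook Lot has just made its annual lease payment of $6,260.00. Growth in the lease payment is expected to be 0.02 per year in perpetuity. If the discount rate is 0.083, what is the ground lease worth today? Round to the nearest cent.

D₁ = D₀ × (1 + g) = $6,260.00 × 1.02 = $6,385.2000
Growing perpetuity: P = D₁ / (r − g) = $6,385.2000 / (0.083 − 0.02) = $101,352.38

$101352.38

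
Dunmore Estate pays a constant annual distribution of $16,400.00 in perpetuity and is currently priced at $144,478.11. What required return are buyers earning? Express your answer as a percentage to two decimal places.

11.35%

P = C/r ⇒ r = C/P = $16,400.00/$144,478.11 = 0.113512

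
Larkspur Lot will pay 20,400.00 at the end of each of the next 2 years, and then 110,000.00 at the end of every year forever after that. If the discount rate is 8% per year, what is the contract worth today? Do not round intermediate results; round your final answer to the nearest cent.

1215219.48

PV of 2-year annuity: 20,400.00 × [1 − (1+0.08)^−2] / 0.08 = 36378.60082
Perpetuity value at year 2: 110,000.00 / 0.08 = 1375000.00000
PV of perpetuity: 1375000.00000 / (1+0.08)^2 = 1178840.87791
Total PV = 36378.60082 + 1178840.87791 = 1215219.47874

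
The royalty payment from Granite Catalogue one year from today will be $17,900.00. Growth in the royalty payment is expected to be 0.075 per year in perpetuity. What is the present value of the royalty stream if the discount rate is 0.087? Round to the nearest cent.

Growing perpetuity: P = D₁ / (r − g) = $17,900.0000 / (0.087 − 0.075) = $1,491,666.67

$1491666.67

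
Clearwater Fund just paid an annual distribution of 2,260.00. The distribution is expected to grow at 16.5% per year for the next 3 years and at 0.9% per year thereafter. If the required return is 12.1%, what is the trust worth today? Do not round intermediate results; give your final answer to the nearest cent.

30179.27

D_1 = 2632.90000
D_2 = 3067.32850
D_3 = 3573.43770
Terminal value at year 3: TV = D_3×(1+g_2)/(r−g_2) = 3605.59864/0.112 = 32192.84502
P_0 = D_1/(1+r)^1 + D_2/(1+r)^2 + D_3/(1+r)^3 + TV/(1+r)^3
    = 2348.70651 + 2440.89481 + 2536.70157 + 22852.96324 = 30179.26613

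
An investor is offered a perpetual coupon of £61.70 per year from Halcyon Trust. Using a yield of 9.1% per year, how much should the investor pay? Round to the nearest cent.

£678.02

Level perpetuity: PV = C / r = £61.70 / 0.091 = £678.02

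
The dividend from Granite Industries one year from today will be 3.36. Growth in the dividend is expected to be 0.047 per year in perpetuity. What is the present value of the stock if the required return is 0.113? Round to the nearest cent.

50.91

Growing perpetuity: P = D₁ / (r − g) = 3.3600 / (0.113 − 0.047) = 50.91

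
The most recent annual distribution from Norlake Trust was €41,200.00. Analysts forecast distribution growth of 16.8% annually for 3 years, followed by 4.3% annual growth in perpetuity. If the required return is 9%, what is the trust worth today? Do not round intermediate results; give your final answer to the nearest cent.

D_1 = 48121.60000
D_2 = 56206.02880
D_3 = 65648.64164
Terminal value at year 3: TV = D_3×(1+g_2)/(r−g_2) = 68471.53323/0.047 = 1456841.13253
P_0 = D_1/(1+r)^1 + D_2/(1+r)^2 + D_3/(1+r)^3 + TV/(1+r)^3
    = 44148.25688 + 47307.48994 + 50692.79656 + 1124948.65561 = 1267097.19900

€1267097.20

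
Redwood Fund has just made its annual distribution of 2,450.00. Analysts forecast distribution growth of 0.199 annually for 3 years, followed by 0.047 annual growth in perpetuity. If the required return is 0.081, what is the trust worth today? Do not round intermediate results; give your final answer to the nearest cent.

112021.73

D_1 = 2937.55000
D_2 = 3522.12245
D_3 = 4223.02482
Terminal value at year 3: TV = D_3×(1+g_2)/(r−g_2) = 4421.50698/0.034 = 130044.32306
P_0 = D_1/(1+r)^1 + D_2/(1+r)^2 + D_3/(1+r)^3 + TV/(1+r)^3
    = 2717.43756 + 3014.06811 + 3343.07833 + 102947.14724 = 112021.73124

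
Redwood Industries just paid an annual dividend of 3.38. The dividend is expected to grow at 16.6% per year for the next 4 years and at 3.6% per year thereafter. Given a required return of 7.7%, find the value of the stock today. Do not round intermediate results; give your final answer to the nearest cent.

133.89

D_1 = 3.94108
D_2 = 4.59530
D_3 = 5.35812
D_4 = 6.24757
Terminal value at year 4: TV = D_4×(1+g_2)/(r−g_2) = 6.47248/0.041 = 157.86534
P_0 = D_1/(1+r)^1 + D_2/(1+r)^2 + D_3/(1+r)^3 + D_4/(1+r)^4 + TV/(1+r)^4
    = 3.65931 + 3.96171 + 4.28909 + 4.64353 + 117.33403 = 133.88767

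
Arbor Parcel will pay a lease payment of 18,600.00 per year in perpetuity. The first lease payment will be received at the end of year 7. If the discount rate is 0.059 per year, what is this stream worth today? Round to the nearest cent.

Value at end of year 6: C / r = 18,600.00 / 0.059 = 315,254.2373
Discount to today: PV = 315,254.2373 / (1 + 0.059)^6 = 315,254.2373 / 1.410509 = 223,503.93

223503.93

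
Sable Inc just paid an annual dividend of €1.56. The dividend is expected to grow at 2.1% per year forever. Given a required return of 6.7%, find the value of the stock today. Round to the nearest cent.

D₁ = D₀ × (1 + g) = €1.56 × 1.021 = €1.5928
Growing perpetuity: P = D₁ / (r − g) = €1.5928 / (0.067 − 0.021) = €34.63

€34.63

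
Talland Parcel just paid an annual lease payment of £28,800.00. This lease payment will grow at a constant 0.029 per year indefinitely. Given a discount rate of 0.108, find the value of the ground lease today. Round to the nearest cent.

£375129.11

D₁ = D₀ × (1 + g) = £28,800.00 × 1.029 = £29,635.2000
Growing perpetuity: P = D₁ / (r − g) = £29,635.2000 / (0.108 − 0.029) = £375,129.11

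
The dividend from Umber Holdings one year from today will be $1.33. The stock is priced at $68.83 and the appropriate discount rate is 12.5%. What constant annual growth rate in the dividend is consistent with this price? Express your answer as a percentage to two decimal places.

10.57%

P = D₁/(r−g) ⇒ g = r − D₁/P = 0.125 − $1.33/$68.83 = 0.105677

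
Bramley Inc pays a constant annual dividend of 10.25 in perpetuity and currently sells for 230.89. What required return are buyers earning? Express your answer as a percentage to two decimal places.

P = C/r ⇒ r = C/P = 10.25/230.89 = 0.044393

4.44%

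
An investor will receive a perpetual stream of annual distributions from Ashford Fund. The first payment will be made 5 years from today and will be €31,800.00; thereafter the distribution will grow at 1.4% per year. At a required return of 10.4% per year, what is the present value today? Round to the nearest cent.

Value at end of year 4: C₁ / (r − g) = €31,800.00 / (0.104 − 0.014) = €353,333.3333
Discount to today: PV = €353,333.3333 / (1 + 0.104)^4 = €353,333.3333 / 1.485512 = €237,852.83

€237852.83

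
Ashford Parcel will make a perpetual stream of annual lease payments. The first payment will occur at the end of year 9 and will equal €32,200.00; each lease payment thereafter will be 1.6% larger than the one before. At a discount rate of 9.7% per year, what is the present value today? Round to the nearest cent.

€189547.40

Value at end of year 8: C₁ / (r − g) = €32,200.00 / (0.097 − 0.016) = €397,530.8642
Discount to today: PV = €397,530.8642 / (1 + 0.097)^8 = €397,530.8642 / 2.097264 = €189,547.40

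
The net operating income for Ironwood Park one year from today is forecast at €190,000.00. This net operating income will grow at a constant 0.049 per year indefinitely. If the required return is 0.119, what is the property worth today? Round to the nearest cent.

€2714285.71

Growing perpetuity: P = D₁ / (r − g) = €190,000.0000 / (0.119 − 0.049) = €2,714,285.71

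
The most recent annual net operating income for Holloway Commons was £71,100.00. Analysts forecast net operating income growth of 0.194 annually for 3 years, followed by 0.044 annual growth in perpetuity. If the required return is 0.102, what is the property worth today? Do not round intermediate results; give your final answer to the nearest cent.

£1878772.77

D_1 = 84893.40000
D_2 = 101362.71960
D_3 = 121027.08720
Terminal value at year 3: TV = D_3×(1+g_2)/(r−g_2) = 126352.27904/0.058 = 2178487.56964
P_0 = D_1/(1+r)^1 + D_2/(1+r)^2 + D_3/(1+r)^3 + TV/(1+r)^3
    = 77035.75318 + 83467.05017 + 90435.26126 + 1627834.70268 = 1878772.76729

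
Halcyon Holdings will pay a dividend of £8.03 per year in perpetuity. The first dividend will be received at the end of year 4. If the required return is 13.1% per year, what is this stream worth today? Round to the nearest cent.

£42.37

Value at end of year 3: C / r = £8.03 / 0.131 = £61.2977
Discount to today: PV = £61.2977 / (1 + 0.131)^3 = £61.2977 / 1.446731 = £42.37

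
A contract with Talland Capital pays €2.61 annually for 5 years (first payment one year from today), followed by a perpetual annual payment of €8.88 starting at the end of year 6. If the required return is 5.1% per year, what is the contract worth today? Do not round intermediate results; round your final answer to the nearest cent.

€147.05

PV of 5-year annuity: €2.61 × [1 − (1+0.051)^−5] / 0.051 = 11.26877
Perpetuity value at year 5: €8.88 / 0.051 = 174.11765
PV of perpetuity: 174.11765 / (1+0.051)^5 = 135.77794
Total PV = 11.26877 + 135.77794 = 147.04670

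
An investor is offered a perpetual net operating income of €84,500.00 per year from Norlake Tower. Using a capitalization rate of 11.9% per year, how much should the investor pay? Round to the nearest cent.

€710084.03

Level perpetuity: PV = C / r = €84,500.00 / 0.119 = €710,084.03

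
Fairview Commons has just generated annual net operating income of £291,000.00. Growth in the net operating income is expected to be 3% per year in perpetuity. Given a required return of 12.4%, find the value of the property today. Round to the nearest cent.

£3188617.02

D₁ = D₀ × (1 + g) = £291,000.00 × 1.03 = £299,730.0000
Growing perpetuity: P = D₁ / (r − g) = £299,730.0000 / (0.124 − 0.03) = £3,188,617.02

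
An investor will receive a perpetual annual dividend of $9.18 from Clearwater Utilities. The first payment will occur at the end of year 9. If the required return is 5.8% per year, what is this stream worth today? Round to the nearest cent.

$100.82

Value at end of year 8: C / r = $9.18 / 0.058 = $158.2759
Discount to today: PV = $158.2759 / (1 + 0.058)^8 = $158.2759 / 1.569948 = $100.82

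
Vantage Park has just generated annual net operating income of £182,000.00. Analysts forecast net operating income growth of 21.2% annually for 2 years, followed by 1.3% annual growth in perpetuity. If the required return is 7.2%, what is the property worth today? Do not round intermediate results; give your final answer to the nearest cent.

£4432745.13

D_1 = 220584.00000
D_2 = 267347.80800
Terminal value at year 2: TV = D_2×(1+g_2)/(r−g_2) = 270823.32950/0.059 = 4590225.92380
P_0 = D_1/(1+r)^1 + D_2/(1+r)^2 + TV/(1+r)^2
    = 205768.65672 + 232641.42905 + 3994335.04452 = 4432745.13028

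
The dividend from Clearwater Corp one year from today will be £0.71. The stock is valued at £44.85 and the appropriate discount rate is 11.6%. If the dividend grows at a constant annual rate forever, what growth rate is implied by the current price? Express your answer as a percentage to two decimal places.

P = D₁/(r−g) ⇒ g = r − D₁/P = 0.116 − £0.71/£44.85 = 0.100169

10.02%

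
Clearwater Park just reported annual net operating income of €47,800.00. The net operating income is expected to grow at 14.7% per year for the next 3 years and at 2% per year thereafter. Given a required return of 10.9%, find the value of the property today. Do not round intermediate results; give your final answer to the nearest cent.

D_1 = 54826.60000
D_2 = 62886.11020
D_3 = 72130.36840
Terminal value at year 3: TV = D_3×(1+g_2)/(r−g_2) = 73572.97577/0.089 = 826662.64907
P_0 = D_1/(1+r)^1 + D_2/(1+r)^2 + D_3/(1+r)^3 + TV/(1+r)^3
    = 49437.87196 + 51131.86577 + 52883.90445 + 606085.19705 = 759538.83922

€759538.84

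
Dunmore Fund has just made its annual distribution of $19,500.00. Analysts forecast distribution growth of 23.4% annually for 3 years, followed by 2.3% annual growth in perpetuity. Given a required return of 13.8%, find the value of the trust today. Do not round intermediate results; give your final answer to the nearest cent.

$290109.21

D_1 = 24063.00000
D_2 = 29693.74200
D_3 = 36642.07763
Terminal value at year 3: TV = D_3×(1+g_2)/(r−g_2) = 37484.84541/0.115 = 325955.17751
P_0 = D_1/(1+r)^1 + D_2/(1+r)^2 + D_3/(1+r)^3 + TV/(1+r)^3
    = 21144.99121 + 22928.75146 + 24862.98708 + 221172.48506 = 290109.21481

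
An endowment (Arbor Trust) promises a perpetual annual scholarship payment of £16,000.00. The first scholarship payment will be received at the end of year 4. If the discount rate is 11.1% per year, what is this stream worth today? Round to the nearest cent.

£105112.61

Value at end of year 3: C / r = £16,000.00 / 0.111 = £144,144.1441
Discount to today: PV = £144,144.1441 / (1 + 0.111)^3 = £144,144.1441 / 1.371331 = £105,112.61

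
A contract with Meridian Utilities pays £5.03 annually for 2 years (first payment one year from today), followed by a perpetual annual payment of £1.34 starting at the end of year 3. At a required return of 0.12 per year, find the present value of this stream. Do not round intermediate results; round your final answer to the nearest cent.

£17.40

PV of 2-year annuity: £5.03 × [1 − (1+0.12)^−2] / 0.12 = 8.50096
Perpetuity value at year 2: £1.34 / 0.12 = 11.16667
PV of perpetuity: 11.16667 / (1+0.12)^2 = 8.90200
Total PV = 8.50096 + 8.90200 = 17.40295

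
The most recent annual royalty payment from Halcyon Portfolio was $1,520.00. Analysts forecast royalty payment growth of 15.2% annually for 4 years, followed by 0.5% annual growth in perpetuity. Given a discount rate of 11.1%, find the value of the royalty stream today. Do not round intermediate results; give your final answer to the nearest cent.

D_1 = 1751.04000
D_2 = 2017.19808
D_3 = 2323.81219
D_4 = 2677.03164
Terminal value at year 4: TV = D_4×(1+g_2)/(r−g_2) = 2690.41680/0.106 = 25381.29056
P_0 = D_1/(1+r)^1 + D_2/(1+r)^2 + D_3/(1+r)^3 + D_4/(1+r)^4 + TV/(1+r)^4
    = 1576.09361 + 1634.25728 + 1694.56740 + 1757.10320 + 16659.32747 = 23321.34895

$23321.35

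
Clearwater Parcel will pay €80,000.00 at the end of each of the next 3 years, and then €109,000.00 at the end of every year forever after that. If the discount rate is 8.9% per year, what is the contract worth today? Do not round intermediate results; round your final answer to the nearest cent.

€1151180.53

PV of 3-year annuity: €80,000.00 × [1 − (1+0.089)^−3] / 0.089 = 202865.02359
Perpetuity value at year 3: €109,000.00 / 0.089 = 1224719.10112
PV of perpetuity: 1224719.10112 / (1+0.089)^3 = 948315.50648
Total PV = 202865.02359 + 948315.50648 = 1151180.53007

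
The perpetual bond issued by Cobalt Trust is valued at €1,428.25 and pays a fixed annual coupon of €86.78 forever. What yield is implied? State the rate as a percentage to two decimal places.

6.08%

P = C/r ⇒ r = C/P = €86.78/€1,428.25 = 0.060760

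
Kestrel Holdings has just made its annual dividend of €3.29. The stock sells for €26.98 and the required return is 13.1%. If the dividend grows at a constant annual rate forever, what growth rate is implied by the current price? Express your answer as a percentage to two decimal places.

P = D₀(1+g)/(r−g) ⇒ P(r−g) = D₀(1+g) ⇒ g(P+D₀) = P·r − D₀
g = (P·r − D₀)/(P + D₀) = (€26.98×0.131 − €3.29) / (€26.98 + €3.29) = 0.008073

0.81%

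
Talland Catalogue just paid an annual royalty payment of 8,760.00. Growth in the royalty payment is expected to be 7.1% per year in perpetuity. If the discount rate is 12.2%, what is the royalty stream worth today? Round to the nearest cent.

183960.00

D₁ = D₀ × (1 + g) = 8,760.00 × 1.071 = 9,381.9600
Growing perpetuity: P = D₁ / (r − g) = 9,381.9600 / (0.122 − 0.071) = 183,960.00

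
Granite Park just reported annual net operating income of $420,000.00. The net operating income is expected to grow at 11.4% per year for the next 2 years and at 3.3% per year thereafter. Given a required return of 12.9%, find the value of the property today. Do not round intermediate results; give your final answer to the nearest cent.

$5223416.74

D_1 = 467880.00000
D_2 = 521218.32000
Terminal value at year 2: TV = D_2×(1+g_2)/(r−g_2) = 538418.52456/0.096 = 5608526.29750
P_0 = D_1/(1+r)^1 + D_2/(1+r)^2 + TV/(1+r)^2
    = 414419.84057 + 408913.81966 + 4400083.08026 = 5223416.74048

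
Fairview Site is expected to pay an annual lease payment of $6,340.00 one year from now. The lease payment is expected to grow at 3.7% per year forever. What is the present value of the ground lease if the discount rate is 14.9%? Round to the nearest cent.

Growing perpetuity: P = D₁ / (r − g) = $6,340.0000 / (0.149 − 0.037) = $56,607.14

$56607.14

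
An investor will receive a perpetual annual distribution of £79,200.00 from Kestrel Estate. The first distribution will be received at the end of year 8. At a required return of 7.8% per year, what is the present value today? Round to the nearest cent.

Value at end of year 7: C / r = £79,200.00 / 0.078 = £1,015,384.6154
Discount to today: PV = £1,015,384.6154 / (1 + 0.078)^7 = £1,015,384.6154 / 1.691731 = £600,204.51

£600204.51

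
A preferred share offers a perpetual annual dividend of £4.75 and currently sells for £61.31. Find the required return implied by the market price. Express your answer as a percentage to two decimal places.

P = C/r ⇒ r = C/P = £4.75/£61.31 = 0.077475

7.75%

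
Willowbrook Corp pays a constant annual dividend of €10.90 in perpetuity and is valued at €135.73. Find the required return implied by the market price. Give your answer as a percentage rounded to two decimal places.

8.03%

P = C/r ⇒ r = C/P = €10.90/€135.73 = 0.080306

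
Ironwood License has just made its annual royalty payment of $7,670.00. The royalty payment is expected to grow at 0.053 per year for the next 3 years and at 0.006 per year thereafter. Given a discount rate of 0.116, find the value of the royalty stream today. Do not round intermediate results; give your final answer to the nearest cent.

D_1 = 8076.51000
D_2 = 8504.56503
D_3 = 8955.30698
Terminal value at year 3: TV = D_3×(1+g_2)/(r−g_2) = 9009.03882/0.11 = 81900.35289
P_0 = D_1/(1+r)^1 + D_2/(1+r)^2 + D_3/(1+r)^3 + TV/(1+r)^3
    = 7237.01613 + 6828.47490 + 6442.99647 + 58924.13139 = 79432.61889

$79432.62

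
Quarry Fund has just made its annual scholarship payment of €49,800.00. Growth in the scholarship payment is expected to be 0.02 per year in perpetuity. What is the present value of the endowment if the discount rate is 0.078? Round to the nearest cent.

€875793.10

D₁ = D₀ × (1 + g) = €49,800.00 × 1.02 = €50,796.0000
Growing perpetuity: P = D₁ / (r − g) = €50,796.0000 / (0.078 − 0.02) = €875,793.10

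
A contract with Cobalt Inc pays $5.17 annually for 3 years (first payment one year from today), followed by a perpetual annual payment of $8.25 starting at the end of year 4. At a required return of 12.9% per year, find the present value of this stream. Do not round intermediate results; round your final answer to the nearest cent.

$56.67

PV of 3-year annuity: $5.17 × [1 − (1+0.129)^−3] / 0.129 = 12.22792
Perpetuity value at year 3: $8.25 / 0.129 = 63.95349
PV of perpetuity: 63.95349 / (1+0.129)^3 = 44.44086
Total PV = 12.22792 + 44.44086 = 56.66877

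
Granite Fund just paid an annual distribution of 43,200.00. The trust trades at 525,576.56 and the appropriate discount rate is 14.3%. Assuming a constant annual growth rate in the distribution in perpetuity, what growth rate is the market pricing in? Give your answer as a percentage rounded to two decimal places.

P = D₀(1+g)/(r−g) ⇒ P(r−g) = D₀(1+g) ⇒ g(P+D₀) = P·r − D₀
g = (P·r − D₀)/(P + D₀) = (525,576.56×0.143 − 43,200.00) / (525,576.56 + 43,200.00) = 0.056186

5.62%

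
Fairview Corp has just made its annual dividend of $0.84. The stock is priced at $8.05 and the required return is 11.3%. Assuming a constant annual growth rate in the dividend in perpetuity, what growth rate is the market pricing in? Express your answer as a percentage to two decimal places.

P = D₀(1+g)/(r−g) ⇒ P(r−g) = D₀(1+g) ⇒ g(P+D₀) = P·r − D₀
g = (P·r − D₀)/(P + D₀) = ($8.05×0.113 − $0.84) / ($8.05 + $0.84) = 0.007835

0.78%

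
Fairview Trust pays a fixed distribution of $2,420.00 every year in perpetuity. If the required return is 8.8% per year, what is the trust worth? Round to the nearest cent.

$27500.00

Level perpetuity: PV = C / r = $2,420.00 / 0.088 = $27,500.00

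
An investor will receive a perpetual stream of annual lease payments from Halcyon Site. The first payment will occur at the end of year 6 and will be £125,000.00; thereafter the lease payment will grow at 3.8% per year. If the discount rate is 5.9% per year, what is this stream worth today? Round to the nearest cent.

£4469005.79

Value at end of year 5: C₁ / (r − g) = £125,000.00 / (0.059 − 0.038) = £5,952,380.9524
Discount to today: PV = £5,952,380.9524 / (1 + 0.059)^5 = £5,952,380.9524 / 1.331925 = £4,469,005.79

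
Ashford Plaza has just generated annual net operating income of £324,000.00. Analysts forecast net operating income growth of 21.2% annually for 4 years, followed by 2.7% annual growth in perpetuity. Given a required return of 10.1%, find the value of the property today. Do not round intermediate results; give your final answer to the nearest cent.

D_1 = 392688.00000
D_2 = 475937.85600
D_3 = 576836.68147
D_4 = 699126.05794
Terminal value at year 4: TV = D_4×(1+g_2)/(r−g_2) = 718002.46151/0.074 = 9702735.96633
P_0 = D_1/(1+r)^1 + D_2/(1+r)^2 + D_3/(1+r)^3 + D_4/(1+r)^4 + TV/(1+r)^4
    = 356664.85014 + 392622.88680 + 432206.12062 + 475780.03469 + 6603055.34624 = 8260329.23847

£8260329.24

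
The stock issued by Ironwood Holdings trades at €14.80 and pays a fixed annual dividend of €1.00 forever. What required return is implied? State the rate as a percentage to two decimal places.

6.76%

P = C/r ⇒ r = C/P = €1.00/€14.80 = 0.067568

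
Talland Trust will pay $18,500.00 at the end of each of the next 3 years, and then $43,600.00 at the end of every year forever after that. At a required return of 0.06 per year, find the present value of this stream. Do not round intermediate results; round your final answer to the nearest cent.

$659574.07

PV of 3-year annuity: $18,500.00 × [1 − (1+0.06)^−3] / 0.06 = 49450.72107
Perpetuity value at year 3: $43,600.00 / 0.06 = 726666.66667
PV of perpetuity: 726666.66667 / (1+0.06)^3 = 610123.34567
Total PV = 49450.72107 + 610123.34567 = 659574.06674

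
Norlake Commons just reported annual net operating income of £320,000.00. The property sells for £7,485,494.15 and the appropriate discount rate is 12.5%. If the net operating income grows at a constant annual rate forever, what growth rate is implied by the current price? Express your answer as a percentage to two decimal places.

7.89%

P = D₀(1+g)/(r−g) ⇒ P(r−g) = D₀(1+g) ⇒ g(P+D₀) = P·r − D₀
g = (P·r − D₀)/(P + D₀) = (£7,485,494.15×0.125 − £320,000.00) / (£7,485,494.15 + £320,000.00) = 0.078879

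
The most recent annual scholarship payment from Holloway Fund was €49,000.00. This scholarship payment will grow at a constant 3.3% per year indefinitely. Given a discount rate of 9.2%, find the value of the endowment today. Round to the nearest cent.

D₁ = D₀ × (1 + g) = €49,000.00 × 1.033 = €50,617.0000
Growing perpetuity: P = D₁ / (r − g) = €50,617.0000 / (0.092 − 0.033) = €857,915.25

€857915.25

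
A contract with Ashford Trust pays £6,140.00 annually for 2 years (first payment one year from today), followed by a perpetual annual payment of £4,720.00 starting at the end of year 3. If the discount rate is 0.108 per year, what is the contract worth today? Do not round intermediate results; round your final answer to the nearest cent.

PV of 2-year annuity: £6,140.00 × [1 − (1+0.108)^−2] / 0.108 = 10542.88470
Perpetuity value at year 2: £4,720.00 / 0.108 = 43703.70370
PV of perpetuity: 43703.70370 / (1+0.108)^2 = 35599.07573
Total PV = 10542.88470 + 35599.07573 = 46141.96043

£46141.96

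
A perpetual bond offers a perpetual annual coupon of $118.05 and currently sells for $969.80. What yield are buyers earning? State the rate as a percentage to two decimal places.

P = C/r ⇒ r = C/P = $118.05/$969.80 = 0.121726

12.17%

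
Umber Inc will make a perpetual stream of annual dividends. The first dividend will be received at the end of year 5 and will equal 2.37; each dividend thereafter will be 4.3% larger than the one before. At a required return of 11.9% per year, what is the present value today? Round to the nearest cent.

Value at end of year 4: C₁ / (r − g) = 2.37 / (0.119 − 0.043) = 31.1842
Discount to today: PV = 31.1842 / (1 + 0.119)^4 = 31.1842 / 1.567907 = 19.89

19.89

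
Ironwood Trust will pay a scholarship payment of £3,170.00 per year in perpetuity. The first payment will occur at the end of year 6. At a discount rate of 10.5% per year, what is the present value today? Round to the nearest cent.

Value at end of year 5: C / r = £3,170.00 / 0.105 = £30,190.4762
Discount to today: PV = £30,190.4762 / (1 + 0.105)^5 = £30,190.4762 / 1.647447 = £18,325.62

£18325.62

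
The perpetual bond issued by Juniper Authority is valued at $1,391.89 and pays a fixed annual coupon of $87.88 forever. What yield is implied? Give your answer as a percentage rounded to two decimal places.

6.31%

P = C/r ⇒ r = C/P = $87.88/$1,391.89 = 0.063137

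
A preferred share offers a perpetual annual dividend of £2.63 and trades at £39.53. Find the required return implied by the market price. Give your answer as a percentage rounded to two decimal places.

P = C/r ⇒ r = C/P = £2.63/£39.53 = 0.066532

6.65%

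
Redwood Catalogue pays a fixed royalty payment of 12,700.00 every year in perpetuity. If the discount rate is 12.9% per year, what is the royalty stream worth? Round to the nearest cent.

Level perpetuity: PV = C / r = 12,700.00 / 0.129 = 98,449.61

98449.61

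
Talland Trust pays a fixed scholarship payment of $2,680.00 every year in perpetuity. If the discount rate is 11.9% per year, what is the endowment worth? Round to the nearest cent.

Level perpetuity: PV = C / r = $2,680.00 / 0.119 = $22,521.01

$22521.01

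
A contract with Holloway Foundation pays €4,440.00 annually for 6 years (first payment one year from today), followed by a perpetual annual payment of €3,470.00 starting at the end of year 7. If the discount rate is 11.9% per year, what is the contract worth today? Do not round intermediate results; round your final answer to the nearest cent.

PV of 6-year annuity: €4,440.00 × [1 − (1+0.119)^−6] / 0.119 = 18306.46631
Perpetuity value at year 6: €3,470.00 / 0.119 = 29159.66387
PV of perpetuity: 29159.66387 / (1+0.119)^6 = 14852.58321
Total PV = 18306.46631 + 14852.58321 = 33159.04952

€33159.05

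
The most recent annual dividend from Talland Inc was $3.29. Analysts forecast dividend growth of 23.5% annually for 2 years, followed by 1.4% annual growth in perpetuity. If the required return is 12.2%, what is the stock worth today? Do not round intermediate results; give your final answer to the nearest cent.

D_1 = 4.06315
D_2 = 5.01799
Terminal value at year 2: TV = D_2×(1+g_2)/(r−g_2) = 5.08824/0.108 = 47.11335
P_0 = D_1/(1+r)^1 + D_2/(1+r)^2 + TV/(1+r)^2
    = 3.62135 + 3.98606 + 37.42470 = 45.03211

$45.03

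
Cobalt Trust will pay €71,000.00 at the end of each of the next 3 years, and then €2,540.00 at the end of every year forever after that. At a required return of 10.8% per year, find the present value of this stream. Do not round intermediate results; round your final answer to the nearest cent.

€191398.89

PV of 3-year annuity: €71,000.00 × [1 − (1+0.108)^−3] / 0.108 = 174109.05784
Perpetuity value at year 3: €2,540.00 / 0.108 = 23518.51852
PV of perpetuity: 23518.51852 / (1+0.108)^3 = 17289.82828
Total PV = 174109.05784 + 17289.82828 = 191398.88612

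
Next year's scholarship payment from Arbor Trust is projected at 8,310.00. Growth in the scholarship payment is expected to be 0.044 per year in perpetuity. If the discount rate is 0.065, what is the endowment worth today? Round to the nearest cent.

395714.29

Growing perpetuity: P = D₁ / (r − g) = 8,310.0000 / (0.065 − 0.044) = 395,714.29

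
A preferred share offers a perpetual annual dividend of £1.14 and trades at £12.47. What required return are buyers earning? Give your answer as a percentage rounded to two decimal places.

9.14%

P = C/r ⇒ r = C/P = £1.14/£12.47 = 0.091419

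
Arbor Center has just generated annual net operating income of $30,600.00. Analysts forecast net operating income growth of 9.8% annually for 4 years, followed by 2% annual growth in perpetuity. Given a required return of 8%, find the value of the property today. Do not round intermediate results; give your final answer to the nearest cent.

$683342.38

D_1 = 33598.80000
D_2 = 36891.48240
D_3 = 40506.84768
D_4 = 44476.51875
Terminal value at year 4: TV = D_4×(1+g_2)/(r−g_2) = 45366.04912/0.06 = 756100.81871
P_0 = D_1/(1+r)^1 + D_2/(1+r)^2 + D_3/(1+r)^3 + D_4/(1+r)^4 + TV/(1+r)^4
    = 31110.00000 + 31628.50000 + 32155.64167 + 32691.56903 + 555756.67347 = 683342.38417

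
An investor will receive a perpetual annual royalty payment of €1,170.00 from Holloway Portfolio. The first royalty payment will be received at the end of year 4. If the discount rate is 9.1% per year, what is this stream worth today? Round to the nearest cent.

Value at end of year 3: C / r = €1,170.00 / 0.091 = €12,857.1429
Discount to today: PV = €12,857.1429 / (1 + 0.091)^3 = €12,857.1429 / 1.298597 = €9,900.80

€9900.80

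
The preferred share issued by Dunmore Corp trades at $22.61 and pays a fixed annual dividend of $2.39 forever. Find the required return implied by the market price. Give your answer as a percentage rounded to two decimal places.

P = C/r ⇒ r = C/P = $2.39/$22.61 = 0.105705

10.57%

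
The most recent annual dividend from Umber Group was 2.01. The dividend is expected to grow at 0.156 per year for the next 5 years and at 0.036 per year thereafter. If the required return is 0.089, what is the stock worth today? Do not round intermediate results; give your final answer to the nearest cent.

D_1 = 2.32356
D_2 = 2.68604
D_3 = 3.10506
D_4 = 3.58945
D_5 = 4.14940
Terminal value at year 5: TV = D_5×(1+g_2)/(r−g_2) = 4.29878/0.053 = 81.10901
P_0 = D_1/(1+r)^1 + D_2/(1+r)^2 + D_3/(1+r)^3 + D_4/(1+r)^4 + D_5/(1+r)^5 + TV/(1+r)^5
    = 2.13366 + 2.26494 + 2.40428 + 2.55221 + 2.70923 + 52.95777 = 65.02209

65.02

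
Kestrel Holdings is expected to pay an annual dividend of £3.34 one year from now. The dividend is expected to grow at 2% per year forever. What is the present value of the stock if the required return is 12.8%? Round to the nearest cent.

£30.93

Growing perpetuity: P = D₁ / (r − g) = £3.3400 / (0.128 − 0.02) = £30.93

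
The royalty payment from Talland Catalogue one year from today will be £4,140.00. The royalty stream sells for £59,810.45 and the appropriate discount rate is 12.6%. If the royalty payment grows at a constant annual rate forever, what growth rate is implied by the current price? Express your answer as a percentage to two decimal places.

P = D₁/(r−g) ⇒ g = r − D₁/P = 0.126 − £4,140.00/£59,810.45 = 0.056781

5.68%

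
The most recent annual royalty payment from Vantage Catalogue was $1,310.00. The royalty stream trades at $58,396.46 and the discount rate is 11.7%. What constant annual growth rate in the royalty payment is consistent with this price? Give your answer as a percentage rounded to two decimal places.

P = D₀(1+g)/(r−g) ⇒ P(r−g) = D₀(1+g) ⇒ g(P+D₀) = P·r − D₀
g = (P·r − D₀)/(P + D₀) = ($58,396.46×0.117 − $1,310.00) / ($58,396.46 + $1,310.00) = 0.092492

9.25%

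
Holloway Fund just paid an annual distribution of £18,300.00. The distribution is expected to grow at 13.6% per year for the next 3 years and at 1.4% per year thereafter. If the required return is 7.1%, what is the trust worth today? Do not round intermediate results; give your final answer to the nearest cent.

£450328.41

D_1 = 20788.80000
D_2 = 23616.07680
D_3 = 26827.86324
Terminal value at year 3: TV = D_3×(1+g_2)/(r−g_2) = 27203.45333/0.057 = 477253.56720
P_0 = D_1/(1+r)^1 + D_2/(1+r)^2 + D_3/(1+r)^3 + TV/(1+r)^3
    = 19410.64426 + 20588.69456 + 21838.24185 + 388490.82873 = 450328.40941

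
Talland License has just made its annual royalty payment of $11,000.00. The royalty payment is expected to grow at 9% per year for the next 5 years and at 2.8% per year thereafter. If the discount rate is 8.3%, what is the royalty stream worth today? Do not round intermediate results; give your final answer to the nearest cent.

$268406.67

D_1 = 11990.00000
D_2 = 13069.10000
D_3 = 14245.31900
D_4 = 15527.39771
D_5 = 16924.86350
Terminal value at year 5: TV = D_5×(1+g_2)/(r−g_2) = 17398.75968/0.055 = 316341.08513
P_0 = D_1/(1+r)^1 + D_2/(1+r)^2 + D_3/(1+r)^3 + D_4/(1+r)^4 + D_5/(1+r)^5 + TV/(1+r)^5
    = 11071.09880 + 11142.65715 + 11214.67802 + 11287.16439 + 11360.11929 + 212330.95687 = 268406.67451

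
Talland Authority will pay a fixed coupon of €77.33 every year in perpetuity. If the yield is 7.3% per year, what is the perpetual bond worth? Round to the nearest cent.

€1059.32

Level perpetuity: PV = C / r = €77.33 / 0.073 = €1,059.32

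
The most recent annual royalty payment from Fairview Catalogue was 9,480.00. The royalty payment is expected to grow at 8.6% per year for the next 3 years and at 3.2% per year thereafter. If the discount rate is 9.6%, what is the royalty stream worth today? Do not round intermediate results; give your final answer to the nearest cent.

176642.97

D_1 = 10295.28000
D_2 = 11180.67408
D_3 = 12142.21205
Terminal value at year 3: TV = D_3×(1+g_2)/(r−g_2) = 12530.76284/0.064 = 195793.16932
P_0 = D_1/(1+r)^1 + D_2/(1+r)^2 + D_3/(1+r)^3 + TV/(1+r)^3
    = 9393.50365 + 9307.79650 + 9222.87135 + 148718.80050 = 176642.97200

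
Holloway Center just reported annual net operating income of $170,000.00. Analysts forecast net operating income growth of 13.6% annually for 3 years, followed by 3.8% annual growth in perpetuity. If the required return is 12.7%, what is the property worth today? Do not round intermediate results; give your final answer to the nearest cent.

D_1 = 193120.00000
D_2 = 219384.32000
D_3 = 249220.58752
Terminal value at year 3: TV = D_3×(1+g_2)/(r−g_2) = 258690.96985/0.089 = 2906640.11063
P_0 = D_1/(1+r)^1 + D_2/(1+r)^2 + D_3/(1+r)^3 + TV/(1+r)^3
    = 171357.58651 + 172726.01444 + 174105.37037 + 2030577.24096 = 2548766.21229

$2548766.21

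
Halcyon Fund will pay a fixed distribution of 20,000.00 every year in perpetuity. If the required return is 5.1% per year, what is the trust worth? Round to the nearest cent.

392156.86

Level perpetuity: PV = C / r = 20,000.00 / 0.051 = 392,156.86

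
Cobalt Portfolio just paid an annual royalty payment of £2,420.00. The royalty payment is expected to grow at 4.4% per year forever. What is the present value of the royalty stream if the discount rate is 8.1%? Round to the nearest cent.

D₁ = D₀ × (1 + g) = £2,420.00 × 1.044 = £2,526.4800
Growing perpetuity: P = D₁ / (r − g) = £2,526.4800 / (0.081 − 0.044) = £68,283.24

£68283.24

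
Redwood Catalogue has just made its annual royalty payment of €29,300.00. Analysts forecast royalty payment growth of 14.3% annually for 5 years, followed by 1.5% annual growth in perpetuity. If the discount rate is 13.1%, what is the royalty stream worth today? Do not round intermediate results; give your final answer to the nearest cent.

€421497.11

D_1 = 33489.90000
D_2 = 38278.95570
D_3 = 43752.84637
D_4 = 50009.50340
D_5 = 57160.86238
Terminal value at year 5: TV = D_5×(1+g_2)/(r−g_2) = 58018.27532/0.116 = 500157.54583
P_0 = D_1/(1+r)^1 + D_2/(1+r)^2 + D_3/(1+r)^3 + D_4/(1+r)^4 + D_5/(1+r)^5 + TV/(1+r)^5
    = 29610.87533 + 29925.04908 + 30242.55623 + 30563.43216 + 30887.71260 + 270267.48527 = 421497.11066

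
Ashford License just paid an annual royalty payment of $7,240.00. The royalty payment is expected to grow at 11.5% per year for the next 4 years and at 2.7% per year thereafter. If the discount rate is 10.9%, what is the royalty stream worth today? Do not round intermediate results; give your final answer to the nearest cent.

$122008.74

D_1 = 8072.60000
D_2 = 9000.94900
D_3 = 10036.05813
D_4 = 11190.20482
Terminal value at year 4: TV = D_4×(1+g_2)/(r−g_2) = 11492.34035/0.082 = 140150.49208
P_0 = D_1/(1+r)^1 + D_2/(1+r)^2 + D_3/(1+r)^3 + D_4/(1+r)^4 + TV/(1+r)^4
    = 7279.17042 + 7318.55277 + 7358.14819 + 7397.95783 + 92654.91081 = 122008.74002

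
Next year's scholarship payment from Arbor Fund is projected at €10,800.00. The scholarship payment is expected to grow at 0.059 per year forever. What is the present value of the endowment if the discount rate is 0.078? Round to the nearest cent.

€568421.05

Growing perpetuity: P = D₁ / (r − g) = €10,800.0000 / (0.078 − 0.059) = €568,421.05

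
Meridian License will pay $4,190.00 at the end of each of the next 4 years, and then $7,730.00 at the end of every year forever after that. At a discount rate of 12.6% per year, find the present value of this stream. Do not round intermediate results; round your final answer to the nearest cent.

PV of 4-year annuity: $4,190.00 × [1 − (1+0.126)^−4] / 0.126 = 12567.33020
Perpetuity value at year 4: $7,730.00 / 0.126 = 61349.20635
PV of perpetuity: 61349.20635 / (1+0.126)^4 = 38164.13178
Total PV = 12567.33020 + 38164.13178 = 50731.46198

$50731.46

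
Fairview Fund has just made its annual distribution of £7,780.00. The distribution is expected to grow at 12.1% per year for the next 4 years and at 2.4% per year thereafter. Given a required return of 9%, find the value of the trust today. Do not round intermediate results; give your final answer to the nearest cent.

D_1 = 8721.38000
D_2 = 9776.66698
D_3 = 10959.64368
D_4 = 12285.76057
Terminal value at year 4: TV = D_4×(1+g_2)/(r−g_2) = 12580.61882/0.066 = 190615.43673
P_0 = D_1/(1+r)^1 + D_2/(1+r)^2 + D_3/(1+r)^3 + D_4/(1+r)^4 + TV/(1+r)^4
    = 8001.26606 + 8228.82500 + 8462.85580 + 8703.54253 + 135036.78100 = 168433.27038

£168433.27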